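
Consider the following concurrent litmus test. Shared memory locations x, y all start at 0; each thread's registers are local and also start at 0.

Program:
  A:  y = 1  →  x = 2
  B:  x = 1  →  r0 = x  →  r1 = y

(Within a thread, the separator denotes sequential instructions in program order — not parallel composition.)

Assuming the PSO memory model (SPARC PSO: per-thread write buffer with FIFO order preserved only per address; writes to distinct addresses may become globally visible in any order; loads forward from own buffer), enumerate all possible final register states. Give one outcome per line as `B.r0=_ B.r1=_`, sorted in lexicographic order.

outcome vector order: (B.r0,B.r1)
|PSO outcomes| = 4

B.r0=1 B.r1=0
B.r0=1 B.r1=1
B.r0=2 B.r1=0
B.r0=2 B.r1=1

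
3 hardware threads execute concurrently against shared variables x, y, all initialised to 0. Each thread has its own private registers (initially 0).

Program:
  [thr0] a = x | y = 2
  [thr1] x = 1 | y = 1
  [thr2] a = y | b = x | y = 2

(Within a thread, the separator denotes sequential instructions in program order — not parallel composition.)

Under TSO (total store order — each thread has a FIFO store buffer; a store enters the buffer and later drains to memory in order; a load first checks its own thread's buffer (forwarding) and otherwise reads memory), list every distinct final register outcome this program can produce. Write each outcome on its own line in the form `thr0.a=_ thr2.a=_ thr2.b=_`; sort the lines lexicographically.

thr0.a=0 thr2.a=0 thr2.b=0
thr0.a=0 thr2.a=0 thr2.b=1
thr0.a=0 thr2.a=1 thr2.b=1
thr0.a=0 thr2.a=2 thr2.b=0
thr0.a=0 thr2.a=2 thr2.b=1
thr0.a=1 thr2.a=0 thr2.b=0
thr0.a=1 thr2.a=0 thr2.b=1
thr0.a=1 thr2.a=1 thr2.b=1
thr0.a=1 thr2.a=2 thr2.b=1

outcome vector order: (thr0.a,thr2.a,thr2.b)
|TSO outcomes| = 9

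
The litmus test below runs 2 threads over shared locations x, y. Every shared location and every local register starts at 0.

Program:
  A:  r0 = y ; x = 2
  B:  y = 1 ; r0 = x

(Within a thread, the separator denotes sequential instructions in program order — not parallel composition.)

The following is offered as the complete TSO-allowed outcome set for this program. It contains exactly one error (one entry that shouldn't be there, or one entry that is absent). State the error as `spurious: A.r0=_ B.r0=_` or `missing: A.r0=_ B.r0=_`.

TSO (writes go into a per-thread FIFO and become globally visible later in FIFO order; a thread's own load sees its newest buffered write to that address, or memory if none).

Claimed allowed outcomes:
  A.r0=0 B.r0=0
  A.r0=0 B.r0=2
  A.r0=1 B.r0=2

missing: A.r0=1 B.r0=0

outcome vector order: (A.r0,B.r0)
[TSO] allowed = {00; 02; 10; 12}
TSO∖claimed = {10}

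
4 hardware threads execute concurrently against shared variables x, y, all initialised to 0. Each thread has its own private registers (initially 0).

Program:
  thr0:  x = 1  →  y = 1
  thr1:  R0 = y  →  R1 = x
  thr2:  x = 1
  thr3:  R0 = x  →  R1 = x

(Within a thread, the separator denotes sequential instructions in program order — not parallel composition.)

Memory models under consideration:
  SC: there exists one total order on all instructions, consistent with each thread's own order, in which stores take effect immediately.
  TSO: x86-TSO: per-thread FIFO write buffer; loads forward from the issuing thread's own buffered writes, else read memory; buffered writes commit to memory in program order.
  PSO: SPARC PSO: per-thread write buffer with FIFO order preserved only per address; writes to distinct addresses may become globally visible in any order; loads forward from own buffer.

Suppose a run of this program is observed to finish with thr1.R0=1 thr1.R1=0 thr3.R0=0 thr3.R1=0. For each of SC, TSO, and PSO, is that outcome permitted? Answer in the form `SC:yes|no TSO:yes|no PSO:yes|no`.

SC:no TSO:no PSO:yes

outcome vector order: (thr1.R0,thr1.R1,thr3.R0,thr3.R1)
SC (9): 0000; 0001; 0011; 0100; 0101; 0111; 1100; 1101; 1111
TSO (9): 0000; 0001; 0011; 0100; 0101; 0111; 1100; 1101; 1111
PSO (12): 0000; 0001; 0011; 0100; 0101; 0111; 1000; 1001; 1011; 1100; 1101; 1111
target 1000 ∈ {PSO}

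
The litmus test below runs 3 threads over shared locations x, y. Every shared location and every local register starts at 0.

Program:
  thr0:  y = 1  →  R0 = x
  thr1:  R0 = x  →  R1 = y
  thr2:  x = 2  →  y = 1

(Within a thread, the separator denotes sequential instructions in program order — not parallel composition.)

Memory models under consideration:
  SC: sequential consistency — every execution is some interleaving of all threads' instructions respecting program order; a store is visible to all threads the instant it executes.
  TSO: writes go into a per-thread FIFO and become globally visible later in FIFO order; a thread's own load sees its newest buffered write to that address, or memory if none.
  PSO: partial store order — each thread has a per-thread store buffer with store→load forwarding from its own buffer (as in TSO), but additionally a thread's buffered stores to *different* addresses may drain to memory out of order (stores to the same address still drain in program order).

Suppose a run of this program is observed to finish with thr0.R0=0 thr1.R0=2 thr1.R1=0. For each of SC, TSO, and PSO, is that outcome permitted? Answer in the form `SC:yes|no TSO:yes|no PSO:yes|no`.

SC:no TSO:yes PSO:yes

outcome vector order: (thr0.R0,thr1.R0,thr1.R1)
SC (7): 000, 001, 021, 200, 201, 220, 221
TSO (8): 000, 001, 020, 021, 200, 201, 220, 221
PSO (8): 000, 001, 020, 021, 200, 201, 220, 221
target 020 ∈ {TSO,PSO}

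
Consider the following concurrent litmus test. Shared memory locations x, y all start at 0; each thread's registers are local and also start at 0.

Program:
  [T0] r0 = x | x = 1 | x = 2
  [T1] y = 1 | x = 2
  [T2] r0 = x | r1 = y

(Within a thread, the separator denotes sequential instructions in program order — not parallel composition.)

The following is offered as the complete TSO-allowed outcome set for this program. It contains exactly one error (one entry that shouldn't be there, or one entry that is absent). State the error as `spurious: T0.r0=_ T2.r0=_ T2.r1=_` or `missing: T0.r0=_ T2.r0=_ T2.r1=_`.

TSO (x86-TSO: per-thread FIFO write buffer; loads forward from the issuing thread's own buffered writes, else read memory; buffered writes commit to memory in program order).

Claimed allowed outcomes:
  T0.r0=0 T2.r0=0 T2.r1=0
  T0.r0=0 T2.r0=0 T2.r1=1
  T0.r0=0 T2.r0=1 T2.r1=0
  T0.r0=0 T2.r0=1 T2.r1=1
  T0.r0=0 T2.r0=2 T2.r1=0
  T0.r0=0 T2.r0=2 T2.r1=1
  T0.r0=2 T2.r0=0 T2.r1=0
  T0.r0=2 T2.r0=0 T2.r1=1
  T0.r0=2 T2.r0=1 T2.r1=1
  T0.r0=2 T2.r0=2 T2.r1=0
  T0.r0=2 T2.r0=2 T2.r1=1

outcome vector order: (T0.r0,T2.r0,T2.r1)
TSO: 10 outcomes — {(0,0,0); (0,0,1); (0,1,0); (0,1,1); (0,2,0); (0,2,1); (2,0,0); (2,0,1); (2,1,1); (2,2,1)}
claimed∖TSO = {(2,2,0)}

spurious: T0.r0=2 T2.r0=2 T2.r1=0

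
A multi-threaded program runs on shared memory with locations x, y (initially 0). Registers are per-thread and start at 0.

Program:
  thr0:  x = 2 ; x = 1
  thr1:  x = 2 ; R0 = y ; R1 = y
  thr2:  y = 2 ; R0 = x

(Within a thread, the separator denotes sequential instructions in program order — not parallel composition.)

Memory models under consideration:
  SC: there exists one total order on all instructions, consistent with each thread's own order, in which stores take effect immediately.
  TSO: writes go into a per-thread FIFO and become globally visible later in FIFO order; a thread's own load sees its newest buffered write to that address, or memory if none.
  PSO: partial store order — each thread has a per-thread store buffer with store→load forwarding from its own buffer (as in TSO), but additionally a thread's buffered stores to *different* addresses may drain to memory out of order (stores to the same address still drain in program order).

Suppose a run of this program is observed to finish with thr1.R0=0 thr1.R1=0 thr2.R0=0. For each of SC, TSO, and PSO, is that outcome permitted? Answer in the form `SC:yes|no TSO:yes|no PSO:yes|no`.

outcome vector order: (thr1.R0,thr1.R1,thr2.R0)
under SC → 0/0/1; 0/0/2; 0/2/1; 0/2/2; 2/2/0; 2/2/1; 2/2/2
under TSO → 0/0/0; 0/0/1; 0/0/2; 0/2/0; 0/2/1; 0/2/2; 2/2/0; 2/2/1; 2/2/2
under PSO → 0/0/0; 0/0/1; 0/0/2; 0/2/0; 0/2/1; 0/2/2; 2/2/0; 2/2/1; 2/2/2
target 0/0/0 ∈ {TSO,PSO}

SC:no TSO:yes PSO:yes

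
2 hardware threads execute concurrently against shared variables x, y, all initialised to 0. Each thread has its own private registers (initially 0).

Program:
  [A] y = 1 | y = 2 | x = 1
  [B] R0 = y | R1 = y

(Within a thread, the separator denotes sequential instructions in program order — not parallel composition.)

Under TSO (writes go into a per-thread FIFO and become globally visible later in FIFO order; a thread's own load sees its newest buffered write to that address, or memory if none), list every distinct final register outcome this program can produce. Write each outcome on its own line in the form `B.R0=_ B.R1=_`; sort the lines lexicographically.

outcome vector order: (B.R0,B.R1)
|TSO outcomes| = 6

B.R0=0 B.R1=0
B.R0=0 B.R1=1
B.R0=0 B.R1=2
B.R0=1 B.R1=1
B.R0=1 B.R1=2
B.R0=2 B.R1=2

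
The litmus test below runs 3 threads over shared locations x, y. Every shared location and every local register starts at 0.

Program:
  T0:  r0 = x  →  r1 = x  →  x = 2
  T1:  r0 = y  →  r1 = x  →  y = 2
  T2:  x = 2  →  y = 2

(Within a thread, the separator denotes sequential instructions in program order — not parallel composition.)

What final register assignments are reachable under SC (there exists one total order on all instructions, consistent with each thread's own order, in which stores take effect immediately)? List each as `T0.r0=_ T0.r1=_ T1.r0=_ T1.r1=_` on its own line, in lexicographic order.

outcome vector order: (T0.r0,T0.r1,T1.r0,T1.r1)
|SC outcomes| = 9

T0.r0=0 T0.r1=0 T1.r0=0 T1.r1=0
T0.r0=0 T0.r1=0 T1.r0=0 T1.r1=2
T0.r0=0 T0.r1=0 T1.r0=2 T1.r1=2
T0.r0=0 T0.r1=2 T1.r0=0 T1.r1=0
T0.r0=0 T0.r1=2 T1.r0=0 T1.r1=2
T0.r0=0 T0.r1=2 T1.r0=2 T1.r1=2
T0.r0=2 T0.r1=2 T1.r0=0 T1.r1=0
T0.r0=2 T0.r1=2 T1.r0=0 T1.r1=2
T0.r0=2 T0.r1=2 T1.r0=2 T1.r1=2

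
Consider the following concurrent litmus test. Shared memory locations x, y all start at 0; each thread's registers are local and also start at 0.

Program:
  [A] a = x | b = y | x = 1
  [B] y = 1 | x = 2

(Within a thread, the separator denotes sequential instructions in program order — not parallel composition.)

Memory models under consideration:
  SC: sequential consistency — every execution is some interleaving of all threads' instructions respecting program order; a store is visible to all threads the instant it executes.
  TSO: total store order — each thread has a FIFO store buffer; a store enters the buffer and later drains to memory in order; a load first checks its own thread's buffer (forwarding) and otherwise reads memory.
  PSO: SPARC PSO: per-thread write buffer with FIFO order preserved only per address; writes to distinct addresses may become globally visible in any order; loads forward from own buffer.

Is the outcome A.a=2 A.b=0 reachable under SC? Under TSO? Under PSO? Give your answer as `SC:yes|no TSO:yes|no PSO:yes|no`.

SC:no TSO:no PSO:yes

outcome vector order: (A.a,A.b)
under SC → (0,0), (0,1), (2,1)
under TSO → (0,0), (0,1), (2,1)
under PSO → (0,0), (0,1), (2,0), (2,1)
target (2,0) ∈ {PSO}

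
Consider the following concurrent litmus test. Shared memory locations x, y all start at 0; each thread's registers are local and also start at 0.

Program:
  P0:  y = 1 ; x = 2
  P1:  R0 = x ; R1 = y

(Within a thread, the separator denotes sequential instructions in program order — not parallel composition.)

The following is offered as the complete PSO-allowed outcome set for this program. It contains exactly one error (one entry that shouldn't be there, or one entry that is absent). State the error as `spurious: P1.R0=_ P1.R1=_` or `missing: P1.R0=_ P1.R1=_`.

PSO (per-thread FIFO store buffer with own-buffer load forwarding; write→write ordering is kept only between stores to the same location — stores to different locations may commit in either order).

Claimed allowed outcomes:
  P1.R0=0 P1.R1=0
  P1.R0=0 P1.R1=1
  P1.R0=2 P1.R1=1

outcome vector order: (P1.R0,P1.R1)
PSO (4): (0,0); (0,1); (2,0); (2,1)
PSO∖claimed = {(2,0)}

missing: P1.R0=2 P1.R1=0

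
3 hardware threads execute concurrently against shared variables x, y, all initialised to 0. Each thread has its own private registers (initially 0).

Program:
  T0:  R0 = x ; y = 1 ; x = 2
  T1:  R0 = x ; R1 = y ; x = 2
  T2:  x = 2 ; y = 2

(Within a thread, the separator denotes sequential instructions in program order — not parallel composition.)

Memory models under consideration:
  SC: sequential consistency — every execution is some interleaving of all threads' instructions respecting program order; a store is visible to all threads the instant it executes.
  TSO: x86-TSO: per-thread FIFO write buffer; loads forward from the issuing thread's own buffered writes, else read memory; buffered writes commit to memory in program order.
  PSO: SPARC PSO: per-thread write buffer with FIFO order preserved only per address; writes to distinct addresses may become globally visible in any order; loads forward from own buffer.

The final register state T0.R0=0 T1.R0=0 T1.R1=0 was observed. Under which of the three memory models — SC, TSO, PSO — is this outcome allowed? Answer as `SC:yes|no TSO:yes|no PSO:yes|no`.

outcome vector order: (T0.R0,T1.R0,T1.R1)
under SC → <0 0 0>, <0 0 1>, <0 0 2>, <0 2 0>, <0 2 1>, <0 2 2>, <2 0 0>, <2 0 1>, <2 0 2>, <2 2 0>, <2 2 1>, <2 2 2>
under TSO → <0 0 0>, <0 0 1>, <0 0 2>, <0 2 0>, <0 2 1>, <0 2 2>, <2 0 0>, <2 0 1>, <2 0 2>, <2 2 0>, <2 2 1>, <2 2 2>
under PSO → <0 0 0>, <0 0 1>, <0 0 2>, <0 2 0>, <0 2 1>, <0 2 2>, <2 0 0>, <2 0 1>, <2 0 2>, <2 2 0>, <2 2 1>, <2 2 2>
target <0 0 0> ∈ {SC,TSO,PSO}

SC:yes TSO:yes PSO:yes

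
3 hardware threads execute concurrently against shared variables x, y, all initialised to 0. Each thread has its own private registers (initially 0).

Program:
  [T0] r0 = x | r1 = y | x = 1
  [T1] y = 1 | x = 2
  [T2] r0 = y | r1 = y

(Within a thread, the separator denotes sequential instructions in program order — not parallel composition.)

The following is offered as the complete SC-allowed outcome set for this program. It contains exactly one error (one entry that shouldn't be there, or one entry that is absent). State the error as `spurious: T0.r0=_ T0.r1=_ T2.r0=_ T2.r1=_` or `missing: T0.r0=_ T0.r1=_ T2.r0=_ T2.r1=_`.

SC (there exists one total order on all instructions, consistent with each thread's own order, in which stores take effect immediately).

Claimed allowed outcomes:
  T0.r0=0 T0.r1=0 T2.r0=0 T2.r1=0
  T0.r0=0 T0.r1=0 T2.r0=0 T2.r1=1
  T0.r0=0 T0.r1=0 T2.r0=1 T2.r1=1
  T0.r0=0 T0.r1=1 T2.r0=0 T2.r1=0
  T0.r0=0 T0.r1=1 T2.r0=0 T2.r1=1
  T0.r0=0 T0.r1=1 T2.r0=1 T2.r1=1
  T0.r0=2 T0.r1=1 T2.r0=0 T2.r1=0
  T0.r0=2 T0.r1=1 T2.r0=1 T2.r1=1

outcome vector order: (T0.r0,T0.r1,T2.r0,T2.r1)
SC: 9 outcomes — {0000, 0001, 0011, 0100, 0101, 0111, 2100, 2101, 2111}
SC∖claimed = {2101}

missing: T0.r0=2 T0.r1=1 T2.r0=0 T2.r1=1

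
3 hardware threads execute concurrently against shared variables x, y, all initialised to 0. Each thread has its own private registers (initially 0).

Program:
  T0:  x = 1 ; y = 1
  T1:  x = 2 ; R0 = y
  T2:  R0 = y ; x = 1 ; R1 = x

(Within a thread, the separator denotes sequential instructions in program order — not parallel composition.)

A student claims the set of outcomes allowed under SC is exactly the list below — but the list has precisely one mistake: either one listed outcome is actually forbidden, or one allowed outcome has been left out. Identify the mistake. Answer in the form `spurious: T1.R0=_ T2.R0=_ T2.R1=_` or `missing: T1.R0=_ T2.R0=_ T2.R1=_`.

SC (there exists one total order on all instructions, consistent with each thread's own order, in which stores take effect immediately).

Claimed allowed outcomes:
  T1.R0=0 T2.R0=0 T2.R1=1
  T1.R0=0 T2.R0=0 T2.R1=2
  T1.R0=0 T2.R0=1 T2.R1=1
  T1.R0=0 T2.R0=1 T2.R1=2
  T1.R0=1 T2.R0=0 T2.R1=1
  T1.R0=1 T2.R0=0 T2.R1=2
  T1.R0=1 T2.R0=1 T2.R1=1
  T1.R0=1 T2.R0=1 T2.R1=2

spurious: T1.R0=0 T2.R0=1 T2.R1=2

outcome vector order: (T1.R0,T2.R0,T2.R1)
[SC] allowed = {0/0/1; 0/0/2; 0/1/1; 1/0/1; 1/0/2; 1/1/1; 1/1/2}
claimed∖SC = {0/1/2}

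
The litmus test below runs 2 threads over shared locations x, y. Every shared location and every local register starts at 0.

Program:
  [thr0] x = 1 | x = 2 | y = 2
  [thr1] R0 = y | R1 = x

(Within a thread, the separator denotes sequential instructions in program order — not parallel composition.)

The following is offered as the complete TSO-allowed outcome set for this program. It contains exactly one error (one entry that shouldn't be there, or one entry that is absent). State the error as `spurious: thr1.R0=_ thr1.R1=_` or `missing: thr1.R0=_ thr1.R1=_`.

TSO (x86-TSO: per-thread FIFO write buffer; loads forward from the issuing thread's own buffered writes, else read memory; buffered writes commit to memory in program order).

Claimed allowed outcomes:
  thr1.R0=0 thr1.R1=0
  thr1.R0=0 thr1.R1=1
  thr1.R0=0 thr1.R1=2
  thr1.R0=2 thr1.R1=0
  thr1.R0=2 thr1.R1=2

spurious: thr1.R0=2 thr1.R1=0

outcome vector order: (thr1.R0,thr1.R1)
TSO: 4 outcomes — {00, 01, 02, 22}
claimed∖TSO = {20}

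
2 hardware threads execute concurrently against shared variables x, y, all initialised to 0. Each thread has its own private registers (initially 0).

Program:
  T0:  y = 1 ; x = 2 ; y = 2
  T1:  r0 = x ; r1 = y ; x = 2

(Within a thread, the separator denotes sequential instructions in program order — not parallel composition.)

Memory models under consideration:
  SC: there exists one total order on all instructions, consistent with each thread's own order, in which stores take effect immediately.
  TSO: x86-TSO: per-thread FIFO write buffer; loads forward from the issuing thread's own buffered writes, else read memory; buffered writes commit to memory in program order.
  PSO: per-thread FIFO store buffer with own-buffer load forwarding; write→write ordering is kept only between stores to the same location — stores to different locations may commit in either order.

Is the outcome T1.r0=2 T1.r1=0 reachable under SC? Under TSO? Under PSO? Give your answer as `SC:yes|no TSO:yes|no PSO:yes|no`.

SC:no TSO:no PSO:yes

outcome vector order: (T1.r0,T1.r1)
[SC] allowed = {<0 0>; <0 1>; <0 2>; <2 1>; <2 2>}
[TSO] allowed = {<0 0>; <0 1>; <0 2>; <2 1>; <2 2>}
[PSO] allowed = {<0 0>; <0 1>; <0 2>; <2 0>; <2 1>; <2 2>}
target <2 0> ∈ {PSO}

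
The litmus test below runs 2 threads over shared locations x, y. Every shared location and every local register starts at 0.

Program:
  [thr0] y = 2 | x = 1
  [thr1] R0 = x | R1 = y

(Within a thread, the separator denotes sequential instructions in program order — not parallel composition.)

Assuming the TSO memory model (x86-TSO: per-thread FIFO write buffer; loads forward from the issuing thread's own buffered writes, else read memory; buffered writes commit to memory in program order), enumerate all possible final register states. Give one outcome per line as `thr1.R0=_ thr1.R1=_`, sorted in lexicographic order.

thr1.R0=0 thr1.R1=0
thr1.R0=0 thr1.R1=2
thr1.R0=1 thr1.R1=2

outcome vector order: (thr1.R0,thr1.R1)
|TSO outcomes| = 3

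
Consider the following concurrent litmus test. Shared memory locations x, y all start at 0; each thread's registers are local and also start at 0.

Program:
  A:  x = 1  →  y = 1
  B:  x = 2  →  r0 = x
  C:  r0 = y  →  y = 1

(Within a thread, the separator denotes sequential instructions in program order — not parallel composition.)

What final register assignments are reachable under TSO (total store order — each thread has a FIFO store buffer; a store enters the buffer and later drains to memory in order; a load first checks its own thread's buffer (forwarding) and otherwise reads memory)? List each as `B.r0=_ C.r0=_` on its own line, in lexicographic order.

B.r0=1 C.r0=0
B.r0=1 C.r0=1
B.r0=2 C.r0=0
B.r0=2 C.r0=1

outcome vector order: (B.r0,C.r0)
|TSO outcomes| = 4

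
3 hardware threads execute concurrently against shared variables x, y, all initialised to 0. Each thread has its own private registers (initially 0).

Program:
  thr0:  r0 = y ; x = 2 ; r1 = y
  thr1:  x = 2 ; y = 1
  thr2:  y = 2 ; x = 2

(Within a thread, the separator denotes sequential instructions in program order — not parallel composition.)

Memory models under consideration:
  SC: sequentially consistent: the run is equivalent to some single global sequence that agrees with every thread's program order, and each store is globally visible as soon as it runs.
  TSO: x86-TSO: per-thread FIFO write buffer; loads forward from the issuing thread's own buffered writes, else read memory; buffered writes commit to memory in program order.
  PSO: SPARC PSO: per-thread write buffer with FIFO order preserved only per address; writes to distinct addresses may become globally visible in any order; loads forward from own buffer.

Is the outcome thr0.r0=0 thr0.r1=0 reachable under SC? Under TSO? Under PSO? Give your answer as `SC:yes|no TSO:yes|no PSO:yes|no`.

SC:yes TSO:yes PSO:yes

outcome vector order: (thr0.r0,thr0.r1)
SC (7): 00; 01; 02; 11; 12; 21; 22
TSO (7): 00; 01; 02; 11; 12; 21; 22
PSO (7): 00; 01; 02; 11; 12; 21; 22
target 00 ∈ {SC,TSO,PSO}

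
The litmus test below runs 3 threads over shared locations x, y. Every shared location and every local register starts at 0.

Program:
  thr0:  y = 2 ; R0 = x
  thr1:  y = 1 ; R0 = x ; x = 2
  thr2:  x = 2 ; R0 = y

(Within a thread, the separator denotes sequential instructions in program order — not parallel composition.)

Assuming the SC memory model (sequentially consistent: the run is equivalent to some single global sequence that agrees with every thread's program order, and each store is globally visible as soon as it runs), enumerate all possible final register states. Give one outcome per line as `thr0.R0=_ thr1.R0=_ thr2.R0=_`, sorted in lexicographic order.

outcome vector order: (thr0.R0,thr1.R0,thr2.R0)
|SC outcomes| = 9

thr0.R0=0 thr1.R0=0 thr2.R0=1
thr0.R0=0 thr1.R0=0 thr2.R0=2
thr0.R0=0 thr1.R0=2 thr2.R0=1
thr0.R0=0 thr1.R0=2 thr2.R0=2
thr0.R0=2 thr1.R0=0 thr2.R0=1
thr0.R0=2 thr1.R0=0 thr2.R0=2
thr0.R0=2 thr1.R0=2 thr2.R0=0
thr0.R0=2 thr1.R0=2 thr2.R0=1
thr0.R0=2 thr1.R0=2 thr2.R0=2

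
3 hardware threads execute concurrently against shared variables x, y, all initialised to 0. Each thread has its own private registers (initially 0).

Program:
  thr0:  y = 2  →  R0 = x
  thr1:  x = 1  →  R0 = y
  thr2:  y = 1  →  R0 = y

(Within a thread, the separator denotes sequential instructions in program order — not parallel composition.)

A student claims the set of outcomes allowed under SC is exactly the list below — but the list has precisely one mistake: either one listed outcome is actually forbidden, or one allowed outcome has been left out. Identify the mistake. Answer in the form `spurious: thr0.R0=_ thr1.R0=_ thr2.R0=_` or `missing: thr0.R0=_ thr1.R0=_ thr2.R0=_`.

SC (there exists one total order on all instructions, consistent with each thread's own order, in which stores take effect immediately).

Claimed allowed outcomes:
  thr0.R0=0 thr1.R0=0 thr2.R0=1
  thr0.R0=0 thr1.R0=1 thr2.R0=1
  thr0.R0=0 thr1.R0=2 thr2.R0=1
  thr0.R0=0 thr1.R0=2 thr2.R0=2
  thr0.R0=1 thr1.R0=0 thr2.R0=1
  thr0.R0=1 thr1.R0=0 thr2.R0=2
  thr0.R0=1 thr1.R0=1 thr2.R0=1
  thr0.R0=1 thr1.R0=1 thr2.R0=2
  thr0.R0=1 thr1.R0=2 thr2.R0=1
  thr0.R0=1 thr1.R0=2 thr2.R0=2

spurious: thr0.R0=0 thr1.R0=0 thr2.R0=1

outcome vector order: (thr0.R0,thr1.R0,thr2.R0)
SC: 9 outcomes — {(0,1,1), (0,2,1), (0,2,2), (1,0,1), (1,0,2), (1,1,1), (1,1,2), (1,2,1), (1,2,2)}
claimed∖SC = {(0,0,1)}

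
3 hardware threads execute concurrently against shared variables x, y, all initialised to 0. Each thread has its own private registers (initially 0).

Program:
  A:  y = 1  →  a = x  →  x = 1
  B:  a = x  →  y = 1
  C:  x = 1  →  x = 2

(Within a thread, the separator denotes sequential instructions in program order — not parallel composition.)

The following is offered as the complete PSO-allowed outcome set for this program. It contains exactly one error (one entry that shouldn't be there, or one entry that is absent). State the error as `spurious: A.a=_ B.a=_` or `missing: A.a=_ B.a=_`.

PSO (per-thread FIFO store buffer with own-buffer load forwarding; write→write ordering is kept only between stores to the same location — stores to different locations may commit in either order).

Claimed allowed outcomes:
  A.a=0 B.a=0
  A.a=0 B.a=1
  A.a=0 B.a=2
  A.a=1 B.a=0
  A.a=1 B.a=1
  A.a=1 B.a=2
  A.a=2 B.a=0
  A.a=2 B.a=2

outcome vector order: (A.a,B.a)
PSO: 9 outcomes — {(0,0), (0,1), (0,2), (1,0), (1,1), (1,2), (2,0), (2,1), (2,2)}
PSO∖claimed = {(2,1)}

missing: A.a=2 B.a=1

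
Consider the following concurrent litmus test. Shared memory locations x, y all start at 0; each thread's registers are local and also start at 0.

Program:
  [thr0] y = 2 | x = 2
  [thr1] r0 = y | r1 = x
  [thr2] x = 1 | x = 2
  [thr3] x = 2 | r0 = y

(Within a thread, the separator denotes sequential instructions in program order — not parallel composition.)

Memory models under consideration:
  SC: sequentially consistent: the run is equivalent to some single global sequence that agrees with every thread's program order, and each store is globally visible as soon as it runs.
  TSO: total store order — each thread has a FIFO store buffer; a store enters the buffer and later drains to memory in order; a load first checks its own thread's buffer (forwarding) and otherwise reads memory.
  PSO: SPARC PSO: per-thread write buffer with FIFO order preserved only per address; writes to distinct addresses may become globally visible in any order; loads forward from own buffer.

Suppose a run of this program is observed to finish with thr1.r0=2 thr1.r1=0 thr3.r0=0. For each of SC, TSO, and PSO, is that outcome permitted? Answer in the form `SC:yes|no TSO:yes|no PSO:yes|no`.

SC:no TSO:yes PSO:yes

outcome vector order: (thr1.r0,thr1.r1,thr3.r0)
SC: 11 outcomes — {(0,0,0); (0,0,2); (0,1,0); (0,1,2); (0,2,0); (0,2,2); (2,0,2); (2,1,0); (2,1,2); (2,2,0); (2,2,2)}
TSO: 12 outcomes — {(0,0,0); (0,0,2); (0,1,0); (0,1,2); (0,2,0); (0,2,2); (2,0,0); (2,0,2); (2,1,0); (2,1,2); (2,2,0); (2,2,2)}
PSO: 12 outcomes — {(0,0,0); (0,0,2); (0,1,0); (0,1,2); (0,2,0); (0,2,2); (2,0,0); (2,0,2); (2,1,0); (2,1,2); (2,2,0); (2,2,2)}
target (2,0,0) ∈ {TSO,PSO}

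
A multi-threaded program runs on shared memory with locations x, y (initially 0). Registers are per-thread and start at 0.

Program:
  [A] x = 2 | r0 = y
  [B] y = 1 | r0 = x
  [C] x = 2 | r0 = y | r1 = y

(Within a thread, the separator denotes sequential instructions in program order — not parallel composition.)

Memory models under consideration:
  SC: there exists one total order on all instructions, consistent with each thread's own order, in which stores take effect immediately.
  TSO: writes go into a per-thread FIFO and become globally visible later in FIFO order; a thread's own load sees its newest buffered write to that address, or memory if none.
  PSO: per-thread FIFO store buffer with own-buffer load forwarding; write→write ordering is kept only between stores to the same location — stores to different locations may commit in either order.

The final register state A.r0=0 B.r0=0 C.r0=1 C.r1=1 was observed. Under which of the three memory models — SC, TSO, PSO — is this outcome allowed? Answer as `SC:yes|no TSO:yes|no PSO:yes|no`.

SC:no TSO:yes PSO:yes

outcome vector order: (A.r0,B.r0,C.r0,C.r1)
SC (7): 0/2/0/0, 0/2/0/1, 0/2/1/1, 1/0/1/1, 1/2/0/0, 1/2/0/1, 1/2/1/1
TSO (12): 0/0/0/0, 0/0/0/1, 0/0/1/1, 0/2/0/0, 0/2/0/1, 0/2/1/1, 1/0/0/0, 1/0/0/1, 1/0/1/1, 1/2/0/0, 1/2/0/1, 1/2/1/1
PSO (12): 0/0/0/0, 0/0/0/1, 0/0/1/1, 0/2/0/0, 0/2/0/1, 0/2/1/1, 1/0/0/0, 1/0/0/1, 1/0/1/1, 1/2/0/0, 1/2/0/1, 1/2/1/1
target 0/0/1/1 ∈ {TSO,PSO}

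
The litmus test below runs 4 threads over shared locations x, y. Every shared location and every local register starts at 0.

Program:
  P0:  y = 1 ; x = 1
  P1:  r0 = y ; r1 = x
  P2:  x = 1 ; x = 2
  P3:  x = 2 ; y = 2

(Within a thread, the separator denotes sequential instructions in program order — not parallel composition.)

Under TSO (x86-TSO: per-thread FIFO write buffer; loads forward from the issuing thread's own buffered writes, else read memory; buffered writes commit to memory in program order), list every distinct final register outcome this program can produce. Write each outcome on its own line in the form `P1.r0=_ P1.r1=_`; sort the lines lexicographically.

P1.r0=0 P1.r1=0
P1.r0=0 P1.r1=1
P1.r0=0 P1.r1=2
P1.r0=1 P1.r1=0
P1.r0=1 P1.r1=1
P1.r0=1 P1.r1=2
P1.r0=2 P1.r1=1
P1.r0=2 P1.r1=2

outcome vector order: (P1.r0,P1.r1)
|TSO outcomes| = 8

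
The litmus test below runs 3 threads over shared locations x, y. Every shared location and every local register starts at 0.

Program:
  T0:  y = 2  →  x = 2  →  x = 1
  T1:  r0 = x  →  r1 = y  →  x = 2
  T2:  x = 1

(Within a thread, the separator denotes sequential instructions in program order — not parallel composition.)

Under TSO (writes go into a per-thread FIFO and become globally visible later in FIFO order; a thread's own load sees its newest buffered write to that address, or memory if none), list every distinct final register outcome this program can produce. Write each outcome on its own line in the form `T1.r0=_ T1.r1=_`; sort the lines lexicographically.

T1.r0=0 T1.r1=0
T1.r0=0 T1.r1=2
T1.r0=1 T1.r1=0
T1.r0=1 T1.r1=2
T1.r0=2 T1.r1=2

outcome vector order: (T1.r0,T1.r1)
|TSO outcomes| = 5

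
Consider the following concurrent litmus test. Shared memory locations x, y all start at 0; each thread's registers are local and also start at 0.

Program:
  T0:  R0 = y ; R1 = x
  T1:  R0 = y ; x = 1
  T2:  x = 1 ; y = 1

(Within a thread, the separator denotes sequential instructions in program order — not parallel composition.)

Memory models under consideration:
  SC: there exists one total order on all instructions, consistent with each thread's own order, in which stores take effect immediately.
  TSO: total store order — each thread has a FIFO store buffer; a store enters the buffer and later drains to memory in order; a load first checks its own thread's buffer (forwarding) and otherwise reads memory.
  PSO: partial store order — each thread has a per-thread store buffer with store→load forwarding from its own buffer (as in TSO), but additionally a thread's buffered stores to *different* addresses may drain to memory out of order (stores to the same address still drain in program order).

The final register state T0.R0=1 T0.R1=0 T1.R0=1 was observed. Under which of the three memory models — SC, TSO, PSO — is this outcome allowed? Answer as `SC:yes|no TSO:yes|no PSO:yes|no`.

outcome vector order: (T0.R0,T0.R1,T1.R0)
SC (6): 0/0/0 0/0/1 0/1/0 0/1/1 1/1/0 1/1/1
TSO (6): 0/0/0 0/0/1 0/1/0 0/1/1 1/1/0 1/1/1
PSO (8): 0/0/0 0/0/1 0/1/0 0/1/1 1/0/0 1/0/1 1/1/0 1/1/1
target 1/0/1 ∈ {PSO}

SC:no TSO:no PSO:yes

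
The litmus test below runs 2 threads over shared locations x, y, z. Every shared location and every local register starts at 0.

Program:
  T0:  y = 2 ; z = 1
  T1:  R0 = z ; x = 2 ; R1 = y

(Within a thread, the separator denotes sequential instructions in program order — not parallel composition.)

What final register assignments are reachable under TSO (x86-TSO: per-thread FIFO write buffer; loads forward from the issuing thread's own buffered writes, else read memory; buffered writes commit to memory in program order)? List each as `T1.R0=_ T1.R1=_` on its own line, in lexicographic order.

T1.R0=0 T1.R1=0
T1.R0=0 T1.R1=2
T1.R0=1 T1.R1=2

outcome vector order: (T1.R0,T1.R1)
|TSO outcomes| = 3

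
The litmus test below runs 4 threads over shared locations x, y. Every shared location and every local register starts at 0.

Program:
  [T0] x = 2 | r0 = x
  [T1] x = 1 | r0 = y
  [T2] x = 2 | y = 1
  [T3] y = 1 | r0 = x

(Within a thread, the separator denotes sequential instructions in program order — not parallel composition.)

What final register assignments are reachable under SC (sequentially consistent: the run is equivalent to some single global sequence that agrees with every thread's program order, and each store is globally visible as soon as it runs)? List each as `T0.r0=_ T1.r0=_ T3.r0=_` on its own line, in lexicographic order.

outcome vector order: (T0.r0,T1.r0,T3.r0)
|SC outcomes| = 10

T0.r0=1 T1.r0=0 T3.r0=1
T0.r0=1 T1.r0=0 T3.r0=2
T0.r0=1 T1.r0=1 T3.r0=0
T0.r0=1 T1.r0=1 T3.r0=1
T0.r0=1 T1.r0=1 T3.r0=2
T0.r0=2 T1.r0=0 T3.r0=1
T0.r0=2 T1.r0=0 T3.r0=2
T0.r0=2 T1.r0=1 T3.r0=0
T0.r0=2 T1.r0=1 T3.r0=1
T0.r0=2 T1.r0=1 T3.r0=2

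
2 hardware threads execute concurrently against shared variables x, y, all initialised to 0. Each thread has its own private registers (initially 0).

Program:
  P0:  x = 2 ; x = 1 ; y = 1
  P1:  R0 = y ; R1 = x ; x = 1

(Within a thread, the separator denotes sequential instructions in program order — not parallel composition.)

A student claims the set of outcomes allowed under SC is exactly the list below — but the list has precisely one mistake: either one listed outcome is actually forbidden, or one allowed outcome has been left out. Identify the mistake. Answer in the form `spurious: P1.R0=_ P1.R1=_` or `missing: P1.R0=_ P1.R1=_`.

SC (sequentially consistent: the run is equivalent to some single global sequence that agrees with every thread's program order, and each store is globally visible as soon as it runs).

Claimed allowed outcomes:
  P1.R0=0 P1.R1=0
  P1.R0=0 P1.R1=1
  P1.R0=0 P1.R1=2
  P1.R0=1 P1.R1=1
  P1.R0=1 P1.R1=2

spurious: P1.R0=1 P1.R1=2

outcome vector order: (P1.R0,P1.R1)
SC: 4 outcomes — {0/0, 0/1, 0/2, 1/1}
claimed∖SC = {1/2}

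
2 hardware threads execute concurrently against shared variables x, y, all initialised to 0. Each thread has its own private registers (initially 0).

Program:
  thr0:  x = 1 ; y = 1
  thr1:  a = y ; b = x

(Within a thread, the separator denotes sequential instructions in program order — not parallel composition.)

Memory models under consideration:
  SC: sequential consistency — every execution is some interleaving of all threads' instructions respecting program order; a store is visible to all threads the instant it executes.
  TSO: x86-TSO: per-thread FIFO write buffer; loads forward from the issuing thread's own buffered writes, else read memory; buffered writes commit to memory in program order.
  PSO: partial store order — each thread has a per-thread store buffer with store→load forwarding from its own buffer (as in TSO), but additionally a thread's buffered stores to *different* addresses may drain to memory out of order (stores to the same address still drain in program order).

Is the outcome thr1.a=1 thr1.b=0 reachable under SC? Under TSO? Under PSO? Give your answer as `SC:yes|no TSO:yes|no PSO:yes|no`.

SC:no TSO:no PSO:yes

outcome vector order: (thr1.a,thr1.b)
[SC] allowed = {00 01 11}
[TSO] allowed = {00 01 11}
[PSO] allowed = {00 01 10 11}
target 10 ∈ {PSO}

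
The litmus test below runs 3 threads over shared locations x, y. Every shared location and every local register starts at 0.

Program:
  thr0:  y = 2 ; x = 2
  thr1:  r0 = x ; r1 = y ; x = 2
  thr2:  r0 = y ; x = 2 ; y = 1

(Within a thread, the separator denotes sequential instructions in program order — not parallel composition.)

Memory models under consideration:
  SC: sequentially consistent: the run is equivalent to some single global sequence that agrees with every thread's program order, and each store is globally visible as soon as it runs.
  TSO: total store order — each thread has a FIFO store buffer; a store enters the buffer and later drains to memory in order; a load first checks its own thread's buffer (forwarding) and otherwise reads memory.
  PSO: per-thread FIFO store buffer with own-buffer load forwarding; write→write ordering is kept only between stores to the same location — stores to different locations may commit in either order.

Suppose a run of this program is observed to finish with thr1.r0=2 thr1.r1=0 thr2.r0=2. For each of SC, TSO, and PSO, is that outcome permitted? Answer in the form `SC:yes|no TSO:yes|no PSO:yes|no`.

outcome vector order: (thr1.r0,thr1.r1,thr2.r0)
SC (11): (0,0,0) (0,0,2) (0,1,0) (0,1,2) (0,2,0) (0,2,2) (2,0,0) (2,1,0) (2,1,2) (2,2,0) (2,2,2)
TSO (11): (0,0,0) (0,0,2) (0,1,0) (0,1,2) (0,2,0) (0,2,2) (2,0,0) (2,1,0) (2,1,2) (2,2,0) (2,2,2)
PSO (12): (0,0,0) (0,0,2) (0,1,0) (0,1,2) (0,2,0) (0,2,2) (2,0,0) (2,0,2) (2,1,0) (2,1,2) (2,2,0) (2,2,2)
target (2,0,2) ∈ {PSO}

SC:no TSO:no PSO:yes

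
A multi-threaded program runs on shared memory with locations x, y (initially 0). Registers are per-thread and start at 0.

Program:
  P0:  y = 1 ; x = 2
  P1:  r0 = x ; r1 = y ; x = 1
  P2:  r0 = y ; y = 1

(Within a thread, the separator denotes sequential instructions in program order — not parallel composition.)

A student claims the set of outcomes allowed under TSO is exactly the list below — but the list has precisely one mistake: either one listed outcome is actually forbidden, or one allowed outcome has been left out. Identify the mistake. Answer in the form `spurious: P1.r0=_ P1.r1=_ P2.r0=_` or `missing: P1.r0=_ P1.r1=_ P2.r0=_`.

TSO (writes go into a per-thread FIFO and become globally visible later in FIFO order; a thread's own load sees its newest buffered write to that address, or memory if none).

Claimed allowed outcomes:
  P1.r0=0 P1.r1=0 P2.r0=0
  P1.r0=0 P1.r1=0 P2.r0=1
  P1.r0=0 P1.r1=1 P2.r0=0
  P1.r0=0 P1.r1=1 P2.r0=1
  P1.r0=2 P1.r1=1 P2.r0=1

outcome vector order: (P1.r0,P1.r1,P2.r0)
TSO: 6 outcomes — {000 001 010 011 210 211}
TSO∖claimed = {210}

missing: P1.r0=2 P1.r1=1 P2.r0=0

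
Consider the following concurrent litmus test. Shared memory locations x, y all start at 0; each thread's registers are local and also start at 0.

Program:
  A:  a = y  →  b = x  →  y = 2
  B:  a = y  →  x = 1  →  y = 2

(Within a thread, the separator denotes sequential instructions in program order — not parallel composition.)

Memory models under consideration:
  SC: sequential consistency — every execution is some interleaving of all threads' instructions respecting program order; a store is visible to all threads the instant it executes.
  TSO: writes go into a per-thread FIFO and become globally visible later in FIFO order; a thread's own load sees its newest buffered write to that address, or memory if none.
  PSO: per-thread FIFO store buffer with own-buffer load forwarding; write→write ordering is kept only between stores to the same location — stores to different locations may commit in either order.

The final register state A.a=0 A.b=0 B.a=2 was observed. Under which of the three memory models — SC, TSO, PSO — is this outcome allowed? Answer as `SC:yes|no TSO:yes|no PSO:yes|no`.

SC:yes TSO:yes PSO:yes

outcome vector order: (A.a,A.b,B.a)
SC (4): <0 0 0>, <0 0 2>, <0 1 0>, <2 1 0>
TSO (4): <0 0 0>, <0 0 2>, <0 1 0>, <2 1 0>
PSO (5): <0 0 0>, <0 0 2>, <0 1 0>, <2 0 0>, <2 1 0>
target <0 0 2> ∈ {SC,TSO,PSO}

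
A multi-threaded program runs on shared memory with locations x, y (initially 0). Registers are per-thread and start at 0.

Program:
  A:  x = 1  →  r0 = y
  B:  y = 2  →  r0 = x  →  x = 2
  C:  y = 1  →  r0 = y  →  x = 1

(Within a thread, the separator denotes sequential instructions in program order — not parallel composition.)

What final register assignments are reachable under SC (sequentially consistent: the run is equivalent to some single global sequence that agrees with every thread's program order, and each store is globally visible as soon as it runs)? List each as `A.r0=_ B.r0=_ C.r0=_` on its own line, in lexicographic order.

outcome vector order: (A.r0,B.r0,C.r0)
|SC outcomes| = 9

A.r0=0 B.r0=1 C.r0=1
A.r0=0 B.r0=1 C.r0=2
A.r0=1 B.r0=0 C.r0=1
A.r0=1 B.r0=1 C.r0=1
A.r0=1 B.r0=1 C.r0=2
A.r0=2 B.r0=0 C.r0=1
A.r0=2 B.r0=0 C.r0=2
A.r0=2 B.r0=1 C.r0=1
A.r0=2 B.r0=1 C.r0=2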